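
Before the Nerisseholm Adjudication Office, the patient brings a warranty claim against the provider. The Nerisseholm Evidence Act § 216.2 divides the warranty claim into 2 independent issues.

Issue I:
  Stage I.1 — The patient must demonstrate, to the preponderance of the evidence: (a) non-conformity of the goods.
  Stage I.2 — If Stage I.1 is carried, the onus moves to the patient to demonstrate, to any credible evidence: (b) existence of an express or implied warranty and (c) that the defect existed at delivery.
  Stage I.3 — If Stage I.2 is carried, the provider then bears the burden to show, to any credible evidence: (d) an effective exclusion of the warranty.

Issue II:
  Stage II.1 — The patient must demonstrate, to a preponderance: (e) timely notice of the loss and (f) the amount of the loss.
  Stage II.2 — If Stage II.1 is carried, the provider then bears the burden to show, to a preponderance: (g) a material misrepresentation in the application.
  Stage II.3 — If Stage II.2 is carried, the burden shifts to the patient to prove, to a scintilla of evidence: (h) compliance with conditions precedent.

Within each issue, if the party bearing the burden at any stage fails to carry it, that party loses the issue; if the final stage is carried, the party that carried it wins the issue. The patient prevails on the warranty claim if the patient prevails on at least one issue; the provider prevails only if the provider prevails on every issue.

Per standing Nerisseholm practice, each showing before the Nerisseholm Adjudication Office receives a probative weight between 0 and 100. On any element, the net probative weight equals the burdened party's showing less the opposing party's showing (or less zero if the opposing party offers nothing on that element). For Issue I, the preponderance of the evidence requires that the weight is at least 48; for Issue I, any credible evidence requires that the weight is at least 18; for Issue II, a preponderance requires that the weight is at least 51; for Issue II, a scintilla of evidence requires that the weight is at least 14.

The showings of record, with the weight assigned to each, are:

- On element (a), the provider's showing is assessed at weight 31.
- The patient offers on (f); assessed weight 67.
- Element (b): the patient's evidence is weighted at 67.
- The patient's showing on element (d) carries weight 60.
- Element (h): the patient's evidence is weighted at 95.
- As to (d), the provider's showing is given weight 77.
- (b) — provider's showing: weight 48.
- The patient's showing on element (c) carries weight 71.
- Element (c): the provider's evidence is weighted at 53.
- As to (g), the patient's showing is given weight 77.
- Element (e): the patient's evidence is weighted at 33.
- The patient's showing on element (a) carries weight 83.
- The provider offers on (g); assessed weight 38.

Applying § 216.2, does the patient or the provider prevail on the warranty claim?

patient

— Issue I —
At Stage I.1 the patient must meet the preponderance of the evidence (weight is at least 48): on (a) the weight is 83 less the opposing 31 gives net 52, ≥ 48, so (a) meets the standard.
  Stage I.1 is satisfied; the patient continues to bear the burden.
At Stage I.2 the patient must meet any credible evidence (weight is at least 18): on (b) the weight is 67 less the opposing 48 gives net 19, which does reach 18, so (b) meets the standard; on (c) the weight is 71 less the opposing 53 gives net 18, which does reach 18, so (c) meets the standard.
  Stage I.2 carried; the burden shifts to the provider.
At Stage I.3 the provider must meet any credible evidence (weight is at least 18): on (d) the weight is 77 less the opposing 60 gives net 17, which does not reach 18, so (d) does not meet the standard.
  The provider does not carry Stage I.3.
The analysis ends at Stage I.3; the patient prevails on this issue.
— Issue II —
Stage II.1 (patient, a preponderance, weight is at least 51): (e) 33 < 51 — fails; (f) 67 ≥ 51 — meets.
  Stage II.1 not carried; the patient fails its burden.
The analysis ends at Stage II.1; the provider prevails on this issue.
Per-issue: Issue I → patient; Issue II → provider. The patient must prevail on at least one issue; overall, the patient prevails.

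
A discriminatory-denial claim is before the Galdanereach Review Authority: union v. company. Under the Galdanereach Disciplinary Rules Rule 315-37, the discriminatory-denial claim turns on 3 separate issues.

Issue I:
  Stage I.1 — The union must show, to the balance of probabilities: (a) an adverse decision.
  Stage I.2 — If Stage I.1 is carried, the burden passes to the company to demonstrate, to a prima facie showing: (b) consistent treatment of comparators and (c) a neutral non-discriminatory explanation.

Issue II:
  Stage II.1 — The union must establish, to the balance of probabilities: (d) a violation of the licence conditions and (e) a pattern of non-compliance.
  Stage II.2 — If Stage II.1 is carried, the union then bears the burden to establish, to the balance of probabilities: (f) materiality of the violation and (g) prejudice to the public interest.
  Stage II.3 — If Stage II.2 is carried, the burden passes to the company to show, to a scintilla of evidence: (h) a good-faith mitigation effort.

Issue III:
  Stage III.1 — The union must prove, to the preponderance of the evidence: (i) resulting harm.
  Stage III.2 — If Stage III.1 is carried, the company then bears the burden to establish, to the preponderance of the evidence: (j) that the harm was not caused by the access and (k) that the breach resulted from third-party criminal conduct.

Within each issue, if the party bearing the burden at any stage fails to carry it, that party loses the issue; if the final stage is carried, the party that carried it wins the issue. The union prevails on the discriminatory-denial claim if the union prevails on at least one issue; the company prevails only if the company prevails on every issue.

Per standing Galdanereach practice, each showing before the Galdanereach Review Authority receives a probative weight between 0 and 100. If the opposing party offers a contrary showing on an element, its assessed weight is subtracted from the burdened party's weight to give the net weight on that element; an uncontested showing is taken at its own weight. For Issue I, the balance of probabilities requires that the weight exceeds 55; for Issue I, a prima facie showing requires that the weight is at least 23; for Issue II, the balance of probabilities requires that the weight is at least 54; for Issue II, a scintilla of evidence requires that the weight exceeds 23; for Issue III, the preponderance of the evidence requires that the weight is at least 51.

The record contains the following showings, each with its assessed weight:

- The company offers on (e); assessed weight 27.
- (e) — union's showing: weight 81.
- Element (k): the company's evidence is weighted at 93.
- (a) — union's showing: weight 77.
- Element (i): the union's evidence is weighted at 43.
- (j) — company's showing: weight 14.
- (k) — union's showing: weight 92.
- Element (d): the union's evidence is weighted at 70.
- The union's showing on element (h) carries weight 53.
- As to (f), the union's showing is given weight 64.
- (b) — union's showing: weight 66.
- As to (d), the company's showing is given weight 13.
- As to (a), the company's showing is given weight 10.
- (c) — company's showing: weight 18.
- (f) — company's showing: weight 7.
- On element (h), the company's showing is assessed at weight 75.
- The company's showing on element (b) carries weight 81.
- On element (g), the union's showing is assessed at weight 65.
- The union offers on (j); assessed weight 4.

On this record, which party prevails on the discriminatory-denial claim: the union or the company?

— Issue I —
Stage I.1 (union, the balance of probabilities, weight exceeds 55): (a) net 77−10=67 > 55 — meets.
  The union carries Stage I.1; the company now bears the burden.
Stage I.2 (company, a prima facie showing, weight is at least 23): (b) net 81−66=15 < 23 — fails; (c) 18 < 23 — fails.
  The company does not carry Stage I.2.
The analysis ends at Stage I.2; the union prevails on this issue.
— Issue II —
Stage II.1 — burden on union; standard: the balance of probabilities (weight is at least 54).
    (d): 70 − 13 = 57 ≥ 54 [met]
    (e): 81 − 27 = 54 ≥ 54 [met]
  Stage II.1 carried; the burden remains with the union.
Stage II.2 — burden on union; standard: the balance of probabilities (weight is at least 54).
    (f): 64 − 7 = 57 ≥ 54 [met]
    (g): 65 ≥ 54 [met]
  Stage II.2 carried; the burden shifts to the company.
Stage II.3 — burden on company; standard: a scintilla of evidence (weight exceeds 23).
    (h): 75 − 53 = 22 ≤ 23 [not met]
  Not every element is met, so the company fails to carry Stage II.3.
The union prevails on this issue.
— Issue III —
Stage III.1 (union, the preponderance of the evidence, weight is at least 51): (i) 43 < 51 — fails.
  Not every element is met, so the union fails to carry Stage III.1.
So the company prevails on this issue.
Per-issue: Issue I → union; Issue II → union; Issue III → company. The union must prevail on at least one issue; overall, the union prevails.

union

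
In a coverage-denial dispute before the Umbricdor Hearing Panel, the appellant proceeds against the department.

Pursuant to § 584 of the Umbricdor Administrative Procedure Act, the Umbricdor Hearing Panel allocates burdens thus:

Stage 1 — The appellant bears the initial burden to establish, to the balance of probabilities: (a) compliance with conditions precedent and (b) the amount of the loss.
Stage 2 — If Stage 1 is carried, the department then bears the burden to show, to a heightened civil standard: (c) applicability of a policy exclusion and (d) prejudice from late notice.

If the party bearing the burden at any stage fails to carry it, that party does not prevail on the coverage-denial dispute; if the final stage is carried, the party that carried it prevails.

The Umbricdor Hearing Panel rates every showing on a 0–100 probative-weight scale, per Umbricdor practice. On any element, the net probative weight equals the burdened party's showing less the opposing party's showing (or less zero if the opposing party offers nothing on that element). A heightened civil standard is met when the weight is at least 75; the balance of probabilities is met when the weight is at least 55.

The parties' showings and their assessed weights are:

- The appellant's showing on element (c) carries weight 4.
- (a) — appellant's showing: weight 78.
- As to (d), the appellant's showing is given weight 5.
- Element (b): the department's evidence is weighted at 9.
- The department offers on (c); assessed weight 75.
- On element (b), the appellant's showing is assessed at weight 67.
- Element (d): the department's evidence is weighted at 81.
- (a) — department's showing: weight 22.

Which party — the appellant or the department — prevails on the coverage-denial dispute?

At Stage 1 the appellant must meet the balance of probabilities (weight is at least 55): on (a) the weight is 78 less the opposing 22 gives net 56, ≥ 55, so (a) meets the standard; on (b) the weight is 67 less the opposing 9 gives net 58, which does reach 55, so (b) meets the standard.
  All elements met. The burden passes to the department.
At Stage 2 the department must meet a heightened civil standard (weight is at least 75): on (c) the weight is 75 less the opposing 4 gives net 71, which does not reach 75, so (c) does not meet the standard; on (d) the weight is 81 less the opposing 5 gives net 76, ≥ 75, so (d) meets the standard.
  Not every element is met, so the department fails to carry Stage 2.
So the appellant prevails.

appellant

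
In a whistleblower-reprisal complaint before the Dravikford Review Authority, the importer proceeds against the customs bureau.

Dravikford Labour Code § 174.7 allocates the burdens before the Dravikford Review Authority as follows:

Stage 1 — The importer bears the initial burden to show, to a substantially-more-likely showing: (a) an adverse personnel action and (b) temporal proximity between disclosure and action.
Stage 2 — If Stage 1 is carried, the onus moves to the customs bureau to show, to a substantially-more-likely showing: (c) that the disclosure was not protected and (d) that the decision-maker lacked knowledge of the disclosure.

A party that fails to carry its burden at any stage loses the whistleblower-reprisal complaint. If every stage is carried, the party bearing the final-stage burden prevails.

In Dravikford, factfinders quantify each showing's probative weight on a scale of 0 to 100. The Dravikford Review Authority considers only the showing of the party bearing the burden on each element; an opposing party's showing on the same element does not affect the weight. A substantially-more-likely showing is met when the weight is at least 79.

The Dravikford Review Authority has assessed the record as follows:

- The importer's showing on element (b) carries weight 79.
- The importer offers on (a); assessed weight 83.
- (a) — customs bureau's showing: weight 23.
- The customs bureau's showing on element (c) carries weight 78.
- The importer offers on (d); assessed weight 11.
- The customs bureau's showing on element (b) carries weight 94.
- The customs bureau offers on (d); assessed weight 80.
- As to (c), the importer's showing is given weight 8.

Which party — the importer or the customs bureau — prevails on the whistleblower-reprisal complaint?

importer

At Stage 1 the importer must meet a substantially-more-likely showing (weight is at least 79): on (a) the weight is 83 (the customs bureau's 23 is given no effect), ≥ 79, so (a) meets the standard; on (b) the weight is 79 (the customs bureau's 94 is given no effect), which does reach 79, so (b) meets the standard.
  Stage 1 carried; the burden shifts to the customs bureau.
At Stage 2 the customs bureau must meet a substantially-more-likely showing (weight is at least 79): on (c) the weight is 78 (the importer's 8 is given no effect), which does not reach 79, so (c) does not meet the standard; on (d) the weight is 80 (the importer's 11 is given no effect), ≥ 79, so (d) meets the standard.
  Not every element is met, so the customs bureau fails to carry Stage 2.
The importer prevails.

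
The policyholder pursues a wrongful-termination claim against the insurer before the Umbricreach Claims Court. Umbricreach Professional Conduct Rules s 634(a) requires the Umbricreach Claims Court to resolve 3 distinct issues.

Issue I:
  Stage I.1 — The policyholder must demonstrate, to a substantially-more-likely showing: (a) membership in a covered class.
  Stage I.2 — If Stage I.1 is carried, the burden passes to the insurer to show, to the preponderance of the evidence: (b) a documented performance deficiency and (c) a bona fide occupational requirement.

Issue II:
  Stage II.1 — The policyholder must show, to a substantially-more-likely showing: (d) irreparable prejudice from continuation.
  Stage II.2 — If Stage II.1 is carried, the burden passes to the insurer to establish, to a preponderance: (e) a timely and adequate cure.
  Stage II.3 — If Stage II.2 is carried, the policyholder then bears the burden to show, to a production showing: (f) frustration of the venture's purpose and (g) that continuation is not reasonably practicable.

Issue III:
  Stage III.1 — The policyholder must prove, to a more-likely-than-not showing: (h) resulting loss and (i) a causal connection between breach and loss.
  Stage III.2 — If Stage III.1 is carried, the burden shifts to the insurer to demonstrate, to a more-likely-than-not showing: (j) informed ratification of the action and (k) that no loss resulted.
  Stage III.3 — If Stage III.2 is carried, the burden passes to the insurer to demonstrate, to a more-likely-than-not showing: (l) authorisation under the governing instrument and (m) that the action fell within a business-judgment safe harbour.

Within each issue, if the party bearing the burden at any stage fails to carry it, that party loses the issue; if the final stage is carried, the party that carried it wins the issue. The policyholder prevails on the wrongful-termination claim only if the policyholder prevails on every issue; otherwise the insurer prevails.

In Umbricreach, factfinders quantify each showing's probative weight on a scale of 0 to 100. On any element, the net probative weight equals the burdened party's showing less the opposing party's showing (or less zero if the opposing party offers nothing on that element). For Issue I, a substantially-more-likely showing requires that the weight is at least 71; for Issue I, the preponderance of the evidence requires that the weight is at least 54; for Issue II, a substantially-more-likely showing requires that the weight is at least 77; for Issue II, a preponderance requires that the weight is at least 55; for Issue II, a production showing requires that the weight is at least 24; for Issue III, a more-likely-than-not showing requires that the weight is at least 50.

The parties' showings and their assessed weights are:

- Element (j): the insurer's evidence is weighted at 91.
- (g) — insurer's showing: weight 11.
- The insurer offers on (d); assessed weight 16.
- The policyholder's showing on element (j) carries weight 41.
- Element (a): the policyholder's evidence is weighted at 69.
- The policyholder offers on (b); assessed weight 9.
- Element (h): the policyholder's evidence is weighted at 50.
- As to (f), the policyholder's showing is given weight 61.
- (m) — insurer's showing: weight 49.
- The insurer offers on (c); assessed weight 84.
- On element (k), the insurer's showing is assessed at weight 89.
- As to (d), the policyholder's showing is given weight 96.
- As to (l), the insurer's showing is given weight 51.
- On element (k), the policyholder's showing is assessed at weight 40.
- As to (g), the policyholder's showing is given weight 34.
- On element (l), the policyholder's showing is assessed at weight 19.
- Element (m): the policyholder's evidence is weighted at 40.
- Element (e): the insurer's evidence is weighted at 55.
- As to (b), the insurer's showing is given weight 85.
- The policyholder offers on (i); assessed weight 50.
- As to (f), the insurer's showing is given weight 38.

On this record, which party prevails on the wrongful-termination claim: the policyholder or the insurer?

insurer

— Issue I —
Stage I.1 (policyholder, a substantially-more-likely showing, weight is at least 71): (a) 69 < 71 — fails.
  Stage I.1 not carried; the policyholder fails its burden.
The insurer prevails on this issue.
— Issue II —
Stage II.1 — burden on policyholder; standard: a substantially-more-likely showing (weight is at least 77).
    (d): 96 − 16 = 80 ≥ 77 [met]
  Stage II.1 is satisfied; the onus moves to the insurer.
Stage II.2 — burden on insurer; standard: a preponderance (weight is at least 55).
    (e): 55 ≥ 55 [met]
  The insurer carries Stage II.2; the policyholder now bears the burden.
Stage II.3 — burden on policyholder; standard: a production showing (weight is at least 24).
    (f): 61 − 38 = 23 < 24 [not met]
    (g): 34 − 11 = 23 < 24 [not met]
  The policyholder does not carry Stage II.3.
So the insurer prevails on this issue.
— Issue III —
Stage III.1 (policyholder, a more-likely-than-not showing, weight is at least 50): (h) 50 ≥ 50 — meets; (i) 50 ≥ 50 — meets.
  Stage III.1 carried; the burden shifts to the insurer.
Stage III.2 (insurer, a more-likely-than-not showing, weight is at least 50): (j) net 91−41=50 ≥ 50 — meets; (k) net 89−40=49 < 50 — fails.
  Not every element is met, so the insurer fails to carry Stage III.2.
The policyholder prevails on this issue.
Per-issue: Issue I → insurer; Issue II → insurer; Issue III → policyholder. The policyholder must prevail on every issue; overall, the insurer prevails.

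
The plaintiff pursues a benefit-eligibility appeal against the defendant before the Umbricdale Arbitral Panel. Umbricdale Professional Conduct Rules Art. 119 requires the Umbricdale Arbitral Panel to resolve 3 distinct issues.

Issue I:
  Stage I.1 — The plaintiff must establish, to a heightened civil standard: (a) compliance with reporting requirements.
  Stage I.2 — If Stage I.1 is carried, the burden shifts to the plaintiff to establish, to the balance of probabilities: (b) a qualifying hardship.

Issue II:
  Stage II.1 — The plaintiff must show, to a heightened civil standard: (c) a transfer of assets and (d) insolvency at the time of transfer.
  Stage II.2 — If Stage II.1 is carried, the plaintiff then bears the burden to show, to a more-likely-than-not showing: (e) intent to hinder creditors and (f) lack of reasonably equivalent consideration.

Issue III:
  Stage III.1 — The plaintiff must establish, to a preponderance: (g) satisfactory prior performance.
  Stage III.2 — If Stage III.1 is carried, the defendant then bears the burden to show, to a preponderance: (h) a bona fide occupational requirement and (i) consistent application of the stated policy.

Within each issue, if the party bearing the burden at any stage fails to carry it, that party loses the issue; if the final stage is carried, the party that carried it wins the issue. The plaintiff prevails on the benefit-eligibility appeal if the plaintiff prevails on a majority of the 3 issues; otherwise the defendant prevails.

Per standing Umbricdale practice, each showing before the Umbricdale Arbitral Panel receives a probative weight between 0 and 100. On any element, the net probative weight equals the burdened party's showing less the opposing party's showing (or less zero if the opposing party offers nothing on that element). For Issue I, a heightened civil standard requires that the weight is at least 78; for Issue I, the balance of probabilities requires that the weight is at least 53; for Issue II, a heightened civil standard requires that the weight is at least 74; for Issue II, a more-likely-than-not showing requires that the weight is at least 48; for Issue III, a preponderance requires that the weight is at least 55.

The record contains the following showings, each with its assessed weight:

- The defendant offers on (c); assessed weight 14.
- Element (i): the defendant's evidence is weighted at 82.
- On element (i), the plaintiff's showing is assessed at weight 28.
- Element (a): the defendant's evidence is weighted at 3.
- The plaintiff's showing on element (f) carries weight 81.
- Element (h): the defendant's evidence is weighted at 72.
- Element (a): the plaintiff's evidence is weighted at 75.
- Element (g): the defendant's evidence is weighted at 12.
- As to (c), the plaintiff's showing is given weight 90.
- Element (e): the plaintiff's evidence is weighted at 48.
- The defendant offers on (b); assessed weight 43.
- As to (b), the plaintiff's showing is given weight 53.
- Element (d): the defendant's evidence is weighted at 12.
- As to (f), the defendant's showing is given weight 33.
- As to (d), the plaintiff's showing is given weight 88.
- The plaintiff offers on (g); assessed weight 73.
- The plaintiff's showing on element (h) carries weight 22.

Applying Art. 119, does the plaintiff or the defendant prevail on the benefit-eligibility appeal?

plaintiff

— Issue I —
At Stage I.1 the plaintiff must meet a heightened civil standard (weight is at least 78): on (a) the weight is 75 less the opposing 3 gives net 72, < 78, so (a) does not meet the standard.
  Not every element is met, so the plaintiff fails to carry Stage I.1.
So the defendant prevails on this issue.
— Issue II —
Stage II.1 (plaintiff, a heightened civil standard, weight is at least 74): (c) net 90−14=76 ≥ 74 — meets; (d) net 88−12=76 ≥ 74 — meets.
  All elements met. The plaintiff retains the burden for Stage II.2.
Stage II.2 (plaintiff, a more-likely-than-not showing, weight is at least 48): (e) 48 ≥ 48 — meets; (f) net 81−33=48 ≥ 48 — meets.
  The plaintiff carries the last stage.
Every stage carried; the plaintiff prevails on this issue.
— Issue III —
Stage III.1 — burden on plaintiff; standard: a preponderance (weight is at least 55).
    (g): 73 − 12 = 61 ≥ 55 [met]
  Stage III.1 is satisfied; the onus moves to the defendant.
Stage III.2 — burden on defendant; standard: a preponderance (weight is at least 55).
    (h): 72 − 22 = 50 < 55 [not met]
    (i): 82 − 28 = 54 < 55 [not met]
  Not every element is met, so the defendant fails to carry Stage III.2.
The plaintiff prevails on this issue.
Per-issue: Issue I → defendant; Issue II → plaintiff; Issue III → plaintiff. The plaintiff must prevail on a majority of issues; overall, the plaintiff prevails.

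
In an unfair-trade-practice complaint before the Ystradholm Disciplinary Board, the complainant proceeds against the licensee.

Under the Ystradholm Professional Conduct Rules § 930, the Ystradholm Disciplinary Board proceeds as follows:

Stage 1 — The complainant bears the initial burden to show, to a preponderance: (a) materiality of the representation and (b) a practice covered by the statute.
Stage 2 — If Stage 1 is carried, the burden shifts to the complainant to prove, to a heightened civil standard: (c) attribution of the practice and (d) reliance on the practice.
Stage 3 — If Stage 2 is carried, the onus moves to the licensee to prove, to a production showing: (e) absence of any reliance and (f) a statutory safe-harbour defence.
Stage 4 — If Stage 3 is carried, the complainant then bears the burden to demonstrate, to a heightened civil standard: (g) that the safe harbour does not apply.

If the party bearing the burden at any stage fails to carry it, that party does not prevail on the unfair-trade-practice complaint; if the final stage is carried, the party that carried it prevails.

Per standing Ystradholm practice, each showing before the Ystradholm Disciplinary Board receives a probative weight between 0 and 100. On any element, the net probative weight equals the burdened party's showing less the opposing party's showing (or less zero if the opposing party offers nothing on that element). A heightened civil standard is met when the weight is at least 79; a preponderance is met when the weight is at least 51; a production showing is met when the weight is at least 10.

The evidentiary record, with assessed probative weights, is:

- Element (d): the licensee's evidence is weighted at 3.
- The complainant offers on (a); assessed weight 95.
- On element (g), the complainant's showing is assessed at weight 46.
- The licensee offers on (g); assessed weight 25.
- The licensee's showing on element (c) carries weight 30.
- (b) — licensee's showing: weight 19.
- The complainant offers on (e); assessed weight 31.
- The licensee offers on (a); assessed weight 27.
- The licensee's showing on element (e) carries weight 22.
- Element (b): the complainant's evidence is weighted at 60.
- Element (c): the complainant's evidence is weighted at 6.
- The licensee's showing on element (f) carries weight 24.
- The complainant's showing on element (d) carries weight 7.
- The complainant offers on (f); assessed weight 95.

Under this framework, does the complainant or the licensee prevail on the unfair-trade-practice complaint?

licensee

At Stage 1 the complainant must meet a preponderance (weight is at least 51): on (a) the weight is 95 less the opposing 27 gives net 68, which does reach 51, so (a) meets the standard; on (b) the weight is 60 less the opposing 19 gives net 41, < 51, so (b) does not meet the standard.
  Stage 1 not carried; the complainant fails its burden.
The licensee prevails.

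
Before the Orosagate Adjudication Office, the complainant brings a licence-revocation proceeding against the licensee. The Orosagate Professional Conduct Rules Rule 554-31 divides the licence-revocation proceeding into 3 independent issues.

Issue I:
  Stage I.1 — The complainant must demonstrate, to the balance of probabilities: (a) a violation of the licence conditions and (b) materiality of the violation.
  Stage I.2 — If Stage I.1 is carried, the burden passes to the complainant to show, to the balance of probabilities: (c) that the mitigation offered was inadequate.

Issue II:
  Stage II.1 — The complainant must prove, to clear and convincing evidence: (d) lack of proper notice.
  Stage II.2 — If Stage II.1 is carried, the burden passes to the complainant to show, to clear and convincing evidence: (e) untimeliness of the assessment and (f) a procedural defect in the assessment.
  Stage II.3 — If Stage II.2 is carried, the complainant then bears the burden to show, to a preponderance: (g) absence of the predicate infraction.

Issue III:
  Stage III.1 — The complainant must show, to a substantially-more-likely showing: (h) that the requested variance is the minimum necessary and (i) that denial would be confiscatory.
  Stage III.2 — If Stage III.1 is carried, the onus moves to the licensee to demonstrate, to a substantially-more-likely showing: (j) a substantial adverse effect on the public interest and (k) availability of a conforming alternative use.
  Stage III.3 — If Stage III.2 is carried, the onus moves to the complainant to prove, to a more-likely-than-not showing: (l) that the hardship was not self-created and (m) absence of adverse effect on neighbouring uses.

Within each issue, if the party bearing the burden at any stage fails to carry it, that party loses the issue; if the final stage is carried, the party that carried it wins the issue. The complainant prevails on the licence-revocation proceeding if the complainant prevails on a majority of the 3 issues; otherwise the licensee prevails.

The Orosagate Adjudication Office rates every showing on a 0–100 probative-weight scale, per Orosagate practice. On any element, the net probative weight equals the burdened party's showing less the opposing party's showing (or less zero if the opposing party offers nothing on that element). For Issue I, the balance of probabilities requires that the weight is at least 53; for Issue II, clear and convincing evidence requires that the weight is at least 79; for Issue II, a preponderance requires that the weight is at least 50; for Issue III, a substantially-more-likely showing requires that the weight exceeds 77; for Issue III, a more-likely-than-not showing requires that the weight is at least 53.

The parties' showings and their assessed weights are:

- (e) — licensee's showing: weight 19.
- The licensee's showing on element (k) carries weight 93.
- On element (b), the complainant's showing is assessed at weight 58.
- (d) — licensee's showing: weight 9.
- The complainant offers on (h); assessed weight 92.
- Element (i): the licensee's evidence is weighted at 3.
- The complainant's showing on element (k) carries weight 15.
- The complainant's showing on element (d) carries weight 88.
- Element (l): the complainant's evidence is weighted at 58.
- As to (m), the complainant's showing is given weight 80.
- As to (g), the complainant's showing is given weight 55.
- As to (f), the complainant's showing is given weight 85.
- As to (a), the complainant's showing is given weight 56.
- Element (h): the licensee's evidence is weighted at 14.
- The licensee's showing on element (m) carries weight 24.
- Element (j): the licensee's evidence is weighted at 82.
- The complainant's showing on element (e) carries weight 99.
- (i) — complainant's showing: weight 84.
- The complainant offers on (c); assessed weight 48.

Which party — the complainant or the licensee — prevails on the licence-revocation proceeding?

complainant

— Issue I —
Stage I.1 — burden on complainant; standard: the balance of probabilities (weight is at least 53).
    (a): 56 ≥ 53 [met]
    (b): 58 ≥ 53 [met]
  All elements met. The complainant retains the burden for Stage I.2.
Stage I.2 — burden on complainant; standard: the balance of probabilities (weight is at least 53).
    (c): 48 < 53 [not met]
  Stage I.2 not carried; the complainant fails its burden.
The licensee prevails on this issue.
— Issue II —
Stage II.1 (complainant, clear and convincing evidence, weight is at least 79): (d) net 88−9=79 ≥ 79 — meets.
  All elements met. The complainant retains the burden for Stage II.2.
Stage II.2 (complainant, clear and convincing evidence, weight is at least 79): (e) net 99−19=80 ≥ 79 — meets; (f) 85 ≥ 79 — meets.
  Stage II.2 is satisfied; the complainant continues to bear the burden.
Stage II.3 (complainant, a preponderance, weight is at least 50): (g) 55 ≥ 50 — meets.
  Stage II.3 carried; the final stage is satisfied.
Every stage carried; the complainant prevails on this issue.
— Issue III —
Stage III.1 (complainant, a substantially-more-likely showing, weight exceeds 77): (h) net 92−14=78 > 77 — meets; (i) net 84−3=81 > 77 — meets.
  The complainant carries Stage III.1; the licensee now bears the burden.
Stage III.2 (licensee, a substantially-more-likely showing, weight exceeds 77): (j) 82 > 77 — meets; (k) net 93−15=78 > 77 — meets.
  All elements met. The burden passes to the complainant.
Stage III.3 (complainant, a more-likely-than-not showing, weight is at least 53): (l) 58 ≥ 53 — meets; (m) net 80−24=56 ≥ 53 — meets.
  The complainant carries the last stage.
Every stage carried; the complainant prevails on this issue.
Per-issue: Issue I → licensee; Issue II → complainant; Issue III → complainant. The complainant must prevail on a majority of issues; overall, the complainant prevails.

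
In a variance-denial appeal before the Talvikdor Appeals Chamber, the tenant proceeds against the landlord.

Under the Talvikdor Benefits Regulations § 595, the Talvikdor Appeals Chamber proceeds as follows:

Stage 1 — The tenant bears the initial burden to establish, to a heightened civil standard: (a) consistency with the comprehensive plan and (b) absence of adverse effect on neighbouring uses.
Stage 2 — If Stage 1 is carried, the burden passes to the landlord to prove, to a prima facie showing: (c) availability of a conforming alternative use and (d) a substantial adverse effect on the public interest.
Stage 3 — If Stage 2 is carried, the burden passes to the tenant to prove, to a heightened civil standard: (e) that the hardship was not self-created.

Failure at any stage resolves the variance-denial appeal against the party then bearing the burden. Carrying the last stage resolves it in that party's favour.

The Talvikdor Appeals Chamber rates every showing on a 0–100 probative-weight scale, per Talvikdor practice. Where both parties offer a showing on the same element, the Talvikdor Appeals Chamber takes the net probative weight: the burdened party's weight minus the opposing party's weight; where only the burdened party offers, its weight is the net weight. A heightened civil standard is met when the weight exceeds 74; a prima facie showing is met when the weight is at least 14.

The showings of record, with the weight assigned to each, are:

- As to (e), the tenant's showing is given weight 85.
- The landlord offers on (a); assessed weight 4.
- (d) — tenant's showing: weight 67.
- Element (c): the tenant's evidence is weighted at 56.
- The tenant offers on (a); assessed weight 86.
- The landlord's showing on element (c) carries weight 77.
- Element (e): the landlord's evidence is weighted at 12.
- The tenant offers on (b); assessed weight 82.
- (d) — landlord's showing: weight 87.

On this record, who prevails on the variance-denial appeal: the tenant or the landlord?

landlord

At Stage 1 the tenant must meet a heightened civil standard (weight exceeds 74): on (a) the weight is 86 less the opposing 4 gives net 82, which does exceed 74, so (a) meets the standard; on (b) the weight is 82, which does exceed 74, so (b) meets the standard.
  Stage 1 is satisfied; the onus moves to the landlord.
At Stage 2 the landlord must meet a prima facie showing (weight is at least 14): on (c) the weight is 77 less the opposing 56 gives net 21, which does reach 14, so (c) meets the standard; on (d) the weight is 87 less the opposing 67 gives net 20, ≥ 14, so (d) meets the standard.
  Stage 2 carried; the burden shifts to the tenant.
At Stage 3 the tenant must meet a heightened civil standard (weight exceeds 74): on (e) the weight is 85 less the opposing 12 gives net 73, which does not exceed 74, so (e) does not meet the standard.
  The tenant does not carry Stage 3.
So the landlord prevails.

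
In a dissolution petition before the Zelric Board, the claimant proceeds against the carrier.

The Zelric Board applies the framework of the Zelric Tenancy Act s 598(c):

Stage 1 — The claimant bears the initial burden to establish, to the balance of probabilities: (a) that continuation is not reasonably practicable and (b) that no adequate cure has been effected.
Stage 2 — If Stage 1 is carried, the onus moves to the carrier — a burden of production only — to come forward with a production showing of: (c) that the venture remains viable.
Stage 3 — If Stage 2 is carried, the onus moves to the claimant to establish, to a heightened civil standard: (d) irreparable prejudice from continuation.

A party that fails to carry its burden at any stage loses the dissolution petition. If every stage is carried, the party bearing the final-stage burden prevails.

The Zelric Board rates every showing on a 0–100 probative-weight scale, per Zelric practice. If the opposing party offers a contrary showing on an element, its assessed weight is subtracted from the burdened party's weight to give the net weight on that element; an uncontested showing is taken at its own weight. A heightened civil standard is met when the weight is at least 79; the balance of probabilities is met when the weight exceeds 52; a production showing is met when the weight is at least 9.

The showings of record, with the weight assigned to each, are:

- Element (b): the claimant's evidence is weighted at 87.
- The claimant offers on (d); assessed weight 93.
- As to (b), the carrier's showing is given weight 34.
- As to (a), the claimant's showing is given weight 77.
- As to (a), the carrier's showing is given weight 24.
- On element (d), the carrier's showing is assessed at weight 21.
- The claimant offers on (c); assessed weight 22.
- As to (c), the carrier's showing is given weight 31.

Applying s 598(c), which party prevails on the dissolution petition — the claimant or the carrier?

Stage 1 — burden on claimant; standard: the balance of probabilities (weight exceeds 52).
    (a): 77 − 24 = 53 > 52 [met]
    (b): 87 − 34 = 53 > 52 [met]
  The claimant carries Stage 1; the carrier now bears the burden.
Stage 2 — burden on carrier; standard: a production showing (weight is at least 9).
    (c): 31 − 22 = 9 ≥ 9 [met]
  Stage 2 is satisfied; the onus moves to the claimant.
Stage 3 — burden on claimant; standard: a heightened civil standard (weight is at least 79).
    (d): 93 − 21 = 72 < 79 [not met]
  The claimant does not carry Stage 3.
So the carrier prevails.

carrier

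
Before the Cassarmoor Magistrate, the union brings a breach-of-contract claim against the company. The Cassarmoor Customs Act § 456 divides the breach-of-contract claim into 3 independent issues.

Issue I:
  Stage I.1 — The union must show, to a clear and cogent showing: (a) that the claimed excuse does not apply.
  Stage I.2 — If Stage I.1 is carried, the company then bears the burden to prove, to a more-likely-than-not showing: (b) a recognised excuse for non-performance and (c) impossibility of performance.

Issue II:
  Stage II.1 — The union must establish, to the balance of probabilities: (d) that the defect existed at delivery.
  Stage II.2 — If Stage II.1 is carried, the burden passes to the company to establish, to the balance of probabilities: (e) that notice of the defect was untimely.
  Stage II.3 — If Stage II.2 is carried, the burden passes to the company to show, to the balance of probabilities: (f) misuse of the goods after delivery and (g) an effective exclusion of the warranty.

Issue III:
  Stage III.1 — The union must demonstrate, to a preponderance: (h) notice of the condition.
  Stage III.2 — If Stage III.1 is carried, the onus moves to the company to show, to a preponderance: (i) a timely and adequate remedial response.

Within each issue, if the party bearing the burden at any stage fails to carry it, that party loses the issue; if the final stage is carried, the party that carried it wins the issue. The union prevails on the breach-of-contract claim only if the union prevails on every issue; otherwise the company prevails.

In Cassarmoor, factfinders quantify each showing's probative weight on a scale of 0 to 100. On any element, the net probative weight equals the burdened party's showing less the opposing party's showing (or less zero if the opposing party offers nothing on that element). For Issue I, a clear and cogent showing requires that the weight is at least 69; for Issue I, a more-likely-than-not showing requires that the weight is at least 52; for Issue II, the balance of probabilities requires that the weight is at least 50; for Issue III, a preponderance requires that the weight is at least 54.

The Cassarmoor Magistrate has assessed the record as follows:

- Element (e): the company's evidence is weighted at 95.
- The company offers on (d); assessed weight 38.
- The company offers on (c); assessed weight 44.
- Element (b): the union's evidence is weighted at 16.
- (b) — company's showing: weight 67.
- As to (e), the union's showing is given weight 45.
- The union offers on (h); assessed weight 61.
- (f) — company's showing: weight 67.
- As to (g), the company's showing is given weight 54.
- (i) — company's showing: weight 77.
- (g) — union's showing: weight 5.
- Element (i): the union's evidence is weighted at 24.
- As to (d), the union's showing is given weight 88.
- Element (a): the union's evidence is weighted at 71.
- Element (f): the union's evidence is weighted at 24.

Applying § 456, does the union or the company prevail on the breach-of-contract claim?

— Issue I —
Stage I.1 (union, a clear and cogent showing, weight is at least 69): (a) 71 ≥ 69 — meets.
  Stage I.1 carried; the burden shifts to the company.
Stage I.2 (company, a more-likely-than-not showing, weight is at least 52): (b) net 67−16=51 < 52 — fails; (c) 44 < 52 — fails.
  Not every element is met, so the company fails to carry Stage I.2.
So the union prevails on this issue.
— Issue II —
Stage II.1 (union, the balance of probabilities, weight is at least 50): (d) net 88−38=50 ≥ 50 — meets.
  All elements met. The burden passes to the company.
Stage II.2 (company, the balance of probabilities, weight is at least 50): (e) net 95−45=50 ≥ 50 — meets.
  Stage II.2 is satisfied; the company continues to bear the burden.
Stage II.3 (company, the balance of probabilities, weight is at least 50): (f) net 67−24=43 < 50 — fails; (g) net 54−5=49 < 50 — fails.
  Stage II.3 not carried; the company fails its burden.
The analysis ends at Stage II.3; the union prevails on this issue.
— Issue III —
Stage III.1 (union, a preponderance, weight is at least 54): (h) 61 ≥ 54 — meets.
  All elements met. The burden passes to the company.
Stage III.2 (company, a preponderance, weight is at least 54): (i) net 77−24=53 < 54 — fails.
  The company does not carry Stage III.2.
So the union prevails on this issue.
Per-issue: Issue I → union; Issue II → union; Issue III → union. The union must prevail on every issue; overall, the union prevails.

union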